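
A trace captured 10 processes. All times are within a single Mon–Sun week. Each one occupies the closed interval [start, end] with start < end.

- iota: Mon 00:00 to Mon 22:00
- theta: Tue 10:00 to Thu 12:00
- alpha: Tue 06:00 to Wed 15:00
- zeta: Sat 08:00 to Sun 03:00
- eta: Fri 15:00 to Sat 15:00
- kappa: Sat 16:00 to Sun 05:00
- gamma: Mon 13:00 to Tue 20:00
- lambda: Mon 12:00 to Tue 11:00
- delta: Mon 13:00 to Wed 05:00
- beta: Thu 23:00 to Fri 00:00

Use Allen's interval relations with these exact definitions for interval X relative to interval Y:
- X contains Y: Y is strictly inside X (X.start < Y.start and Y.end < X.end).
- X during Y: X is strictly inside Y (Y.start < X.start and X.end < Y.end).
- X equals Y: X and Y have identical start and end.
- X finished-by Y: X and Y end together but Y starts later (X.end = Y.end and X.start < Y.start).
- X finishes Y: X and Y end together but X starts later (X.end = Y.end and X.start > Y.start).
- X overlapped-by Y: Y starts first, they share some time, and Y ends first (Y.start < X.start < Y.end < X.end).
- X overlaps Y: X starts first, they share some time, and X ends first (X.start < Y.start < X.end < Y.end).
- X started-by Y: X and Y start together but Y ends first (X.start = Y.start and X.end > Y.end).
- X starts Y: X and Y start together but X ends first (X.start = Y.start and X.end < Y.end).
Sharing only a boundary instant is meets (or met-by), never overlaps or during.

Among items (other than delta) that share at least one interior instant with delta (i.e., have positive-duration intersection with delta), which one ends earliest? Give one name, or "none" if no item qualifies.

Target delta = [Mon 13:00, Wed 05:00].
alpha [Tue 06:00, Wed 15:00] → overlapped-by → candidate.
beta [Thu 23:00, Fri 00:00] → after → excluded.
eta [Fri 15:00, Sat 15:00] → after → excluded.
gamma [Mon 13:00, Tue 20:00] → starts → candidate.
iota [Mon 00:00, Mon 22:00] → overlaps → candidate.
kappa [Sat 16:00, Sun 05:00] → after → excluded.
lambda [Mon 12:00, Tue 11:00] → overlaps → candidate.
theta [Tue 10:00, Thu 12:00] → overlapped-by → candidate.
zeta [Sat 08:00, Sun 03:00] → after → excluded.
Among candidates, earliest end is Mon 22:00 → iota.

iota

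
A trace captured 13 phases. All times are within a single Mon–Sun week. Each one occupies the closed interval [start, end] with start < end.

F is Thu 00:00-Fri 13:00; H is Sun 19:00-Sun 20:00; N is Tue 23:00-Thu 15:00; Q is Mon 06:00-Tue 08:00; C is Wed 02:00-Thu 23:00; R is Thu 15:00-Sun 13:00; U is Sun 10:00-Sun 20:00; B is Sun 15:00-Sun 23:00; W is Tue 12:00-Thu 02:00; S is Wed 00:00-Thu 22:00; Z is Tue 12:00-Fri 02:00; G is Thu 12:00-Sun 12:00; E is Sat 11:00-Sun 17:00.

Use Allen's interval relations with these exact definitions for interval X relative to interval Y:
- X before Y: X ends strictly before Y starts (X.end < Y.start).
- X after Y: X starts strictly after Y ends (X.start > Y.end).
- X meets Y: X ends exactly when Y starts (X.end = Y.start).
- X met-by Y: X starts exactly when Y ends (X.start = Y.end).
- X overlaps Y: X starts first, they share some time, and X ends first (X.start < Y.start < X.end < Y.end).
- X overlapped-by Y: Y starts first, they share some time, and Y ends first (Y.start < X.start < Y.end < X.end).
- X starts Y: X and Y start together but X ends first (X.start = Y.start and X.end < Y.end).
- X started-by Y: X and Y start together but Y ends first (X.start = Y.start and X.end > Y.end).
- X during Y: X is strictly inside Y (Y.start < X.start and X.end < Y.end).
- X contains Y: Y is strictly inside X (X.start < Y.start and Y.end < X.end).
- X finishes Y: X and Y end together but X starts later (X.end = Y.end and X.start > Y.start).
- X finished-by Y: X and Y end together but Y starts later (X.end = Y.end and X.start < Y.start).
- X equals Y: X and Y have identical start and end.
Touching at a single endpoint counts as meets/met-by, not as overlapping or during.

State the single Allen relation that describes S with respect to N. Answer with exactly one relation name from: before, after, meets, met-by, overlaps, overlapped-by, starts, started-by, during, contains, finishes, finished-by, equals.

overlapped-by

S = [Wed 00:00, Thu 22:00]; N = [Tue 23:00, Thu 15:00].
Compare endpoints: S.start > N.start, S.start < N.end, S.end > N.start, S.end > N.end.
That pattern is 'overlapped-by'.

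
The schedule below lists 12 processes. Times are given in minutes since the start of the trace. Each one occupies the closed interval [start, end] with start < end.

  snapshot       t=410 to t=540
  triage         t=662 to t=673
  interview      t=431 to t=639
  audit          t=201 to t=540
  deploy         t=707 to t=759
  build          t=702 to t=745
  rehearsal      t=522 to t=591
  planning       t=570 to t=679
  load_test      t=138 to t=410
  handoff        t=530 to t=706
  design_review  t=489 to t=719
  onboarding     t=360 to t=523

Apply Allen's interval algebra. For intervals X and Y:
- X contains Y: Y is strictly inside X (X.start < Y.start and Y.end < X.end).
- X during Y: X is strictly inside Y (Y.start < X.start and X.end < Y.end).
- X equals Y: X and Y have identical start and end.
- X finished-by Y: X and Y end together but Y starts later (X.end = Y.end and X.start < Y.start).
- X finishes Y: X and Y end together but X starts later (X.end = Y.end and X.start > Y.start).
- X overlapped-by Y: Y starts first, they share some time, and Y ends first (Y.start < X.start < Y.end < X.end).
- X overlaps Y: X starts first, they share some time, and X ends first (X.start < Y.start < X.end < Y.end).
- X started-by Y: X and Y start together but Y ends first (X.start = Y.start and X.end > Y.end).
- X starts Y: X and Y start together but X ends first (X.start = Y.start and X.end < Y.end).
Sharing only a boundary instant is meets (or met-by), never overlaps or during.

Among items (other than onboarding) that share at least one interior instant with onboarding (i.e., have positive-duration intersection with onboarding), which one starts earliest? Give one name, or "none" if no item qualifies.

load_test

Target onboarding = [t=360, t=523].
audit [t=201, t=540] → contains → candidate.
build [t=702, t=745] → after → excluded.
deploy [t=707, t=759] → after → excluded.
design_review [t=489, t=719] → overlapped-by → candidate.
handoff [t=530, t=706] → after → excluded.
interview [t=431, t=639] → overlapped-by → candidate.
load_test [t=138, t=410] → overlaps → candidate.
planning [t=570, t=679] → after → excluded.
rehearsal [t=522, t=591] → overlapped-by → candidate.
snapshot [t=410, t=540] → overlapped-by → candidate.
triage [t=662, t=673] → after → excluded.
Among candidates, earliest start is t=138 → load_test.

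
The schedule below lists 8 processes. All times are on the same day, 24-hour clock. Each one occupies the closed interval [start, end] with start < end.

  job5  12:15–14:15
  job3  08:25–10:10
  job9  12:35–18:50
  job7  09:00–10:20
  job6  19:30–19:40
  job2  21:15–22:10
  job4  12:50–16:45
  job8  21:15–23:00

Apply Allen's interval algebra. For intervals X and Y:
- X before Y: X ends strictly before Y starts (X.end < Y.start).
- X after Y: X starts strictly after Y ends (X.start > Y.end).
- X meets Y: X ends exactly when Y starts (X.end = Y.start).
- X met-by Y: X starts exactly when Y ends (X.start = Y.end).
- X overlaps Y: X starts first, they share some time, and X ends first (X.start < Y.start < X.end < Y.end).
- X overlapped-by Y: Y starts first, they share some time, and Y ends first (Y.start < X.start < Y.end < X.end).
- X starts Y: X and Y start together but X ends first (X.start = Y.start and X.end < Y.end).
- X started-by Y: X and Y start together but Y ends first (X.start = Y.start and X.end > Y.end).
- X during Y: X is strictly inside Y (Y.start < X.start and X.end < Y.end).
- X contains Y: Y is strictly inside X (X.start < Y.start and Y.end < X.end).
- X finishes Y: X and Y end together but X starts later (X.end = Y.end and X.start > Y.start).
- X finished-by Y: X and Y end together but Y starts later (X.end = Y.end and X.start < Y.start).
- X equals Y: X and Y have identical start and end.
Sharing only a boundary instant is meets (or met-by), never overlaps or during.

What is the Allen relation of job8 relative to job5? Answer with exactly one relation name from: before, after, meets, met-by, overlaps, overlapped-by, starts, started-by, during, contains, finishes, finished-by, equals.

job8 = [21:15, 23:00]; job5 = [12:15, 14:15].
Compare endpoints: job8.start > job5.start, job8.start > job5.end, job8.end > job5.start, job8.end > job5.end.
That pattern is 'after'.

after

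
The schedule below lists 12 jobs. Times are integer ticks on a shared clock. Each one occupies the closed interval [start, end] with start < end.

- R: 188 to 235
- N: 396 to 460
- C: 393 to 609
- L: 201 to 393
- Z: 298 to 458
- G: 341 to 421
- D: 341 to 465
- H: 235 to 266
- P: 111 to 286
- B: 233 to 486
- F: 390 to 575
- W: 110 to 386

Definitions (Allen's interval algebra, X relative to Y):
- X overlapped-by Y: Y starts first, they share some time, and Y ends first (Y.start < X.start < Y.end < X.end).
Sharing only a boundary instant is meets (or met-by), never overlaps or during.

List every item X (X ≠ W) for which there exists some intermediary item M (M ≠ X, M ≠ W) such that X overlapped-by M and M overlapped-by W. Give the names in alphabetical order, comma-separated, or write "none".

Target W = [110, 386].
Intermediaries M with M overlapped-by W: B, D, G, L, Z.
Via B — items with X overlapped-by B: C, F.
Via D — items with X overlapped-by D: C, F.
Via G — items with X overlapped-by G: C, F, N.
Via L — items with X overlapped-by L: B, D, F, G, Z.
Via Z — items with X overlapped-by Z: C, D, F, N.
Union: B, C, D, F, G, N, Z.

B, C, D, F, G, N, Z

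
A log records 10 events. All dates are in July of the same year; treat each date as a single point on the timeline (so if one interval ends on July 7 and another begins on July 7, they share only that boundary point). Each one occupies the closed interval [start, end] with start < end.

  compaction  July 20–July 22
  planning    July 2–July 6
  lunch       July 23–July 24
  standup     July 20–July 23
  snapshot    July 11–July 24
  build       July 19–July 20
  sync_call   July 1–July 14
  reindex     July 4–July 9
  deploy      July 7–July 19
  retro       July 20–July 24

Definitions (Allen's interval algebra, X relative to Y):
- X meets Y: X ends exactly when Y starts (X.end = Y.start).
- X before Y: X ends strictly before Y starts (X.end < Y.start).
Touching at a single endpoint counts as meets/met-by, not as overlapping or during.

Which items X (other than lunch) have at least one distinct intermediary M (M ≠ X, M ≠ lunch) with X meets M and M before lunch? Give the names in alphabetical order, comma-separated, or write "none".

Target lunch = [July 23, July 24].
Intermediaries M with M before lunch: build, compaction, deploy, planning, reindex, sync_call.
Via build — items with X meets build: deploy.
Via compaction — items with X meets compaction: build.
Via deploy — items with X meets deploy: none.
Via planning — items with X meets planning: none.
Via reindex — items with X meets reindex: none.
Via sync_call — items with X meets sync_call: none.
Union: build, deploy.

build, deploy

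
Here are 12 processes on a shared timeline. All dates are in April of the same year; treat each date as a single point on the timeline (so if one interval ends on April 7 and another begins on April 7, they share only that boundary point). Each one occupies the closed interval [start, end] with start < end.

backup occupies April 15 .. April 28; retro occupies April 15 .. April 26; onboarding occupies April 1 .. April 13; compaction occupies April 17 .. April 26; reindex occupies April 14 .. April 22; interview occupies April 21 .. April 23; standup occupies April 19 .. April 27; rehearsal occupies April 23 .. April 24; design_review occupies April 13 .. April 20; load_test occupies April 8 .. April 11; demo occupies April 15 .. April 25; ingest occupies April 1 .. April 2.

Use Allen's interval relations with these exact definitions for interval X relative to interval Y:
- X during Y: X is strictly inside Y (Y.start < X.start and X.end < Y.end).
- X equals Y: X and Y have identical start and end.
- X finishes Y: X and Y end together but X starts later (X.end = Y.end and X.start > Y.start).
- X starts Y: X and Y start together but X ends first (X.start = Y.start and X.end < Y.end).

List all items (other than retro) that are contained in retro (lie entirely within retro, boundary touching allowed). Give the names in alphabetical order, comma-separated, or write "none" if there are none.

Target retro = [April 15, April 26].
backup [April 15, April 28] → started-by → no.
compaction [April 17, April 26] → finishes → yes.
demo [April 15, April 25] → starts → yes.
design_review [April 13, April 20] → overlaps → no.
ingest [April 1, April 2] → before → no.
interview [April 21, April 23] → during → yes.
load_test [April 8, April 11] → before → no.
onboarding [April 1, April 13] → before → no.
rehearsal [April 23, April 24] → during → yes.
reindex [April 14, April 22] → overlaps → no.
standup [April 19, April 27] → overlapped-by → no.
Result: compaction, demo, interview, rehearsal.

compaction, demo, interview, rehearsal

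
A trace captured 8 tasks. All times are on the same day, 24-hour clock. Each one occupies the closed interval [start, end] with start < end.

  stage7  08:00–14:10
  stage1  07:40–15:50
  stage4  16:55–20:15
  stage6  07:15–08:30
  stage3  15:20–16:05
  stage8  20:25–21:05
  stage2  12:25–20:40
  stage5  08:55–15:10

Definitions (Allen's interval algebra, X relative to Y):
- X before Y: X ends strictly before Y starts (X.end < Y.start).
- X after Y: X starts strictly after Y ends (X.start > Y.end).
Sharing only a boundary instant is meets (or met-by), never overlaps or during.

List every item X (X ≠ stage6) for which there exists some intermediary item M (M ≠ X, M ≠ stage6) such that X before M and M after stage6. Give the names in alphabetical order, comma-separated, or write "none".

Target stage6 = [07:15, 08:30].
Intermediaries M with M after stage6: stage2, stage3, stage4, stage5, stage8.
Via stage2 — items with X before stage2: none.
Via stage3 — items with X before stage3: stage5, stage7.
Via stage4 — items with X before stage4: stage1, stage3, stage5, stage7.
Via stage5 — items with X before stage5: none.
Via stage8 — items with X before stage8: stage1, stage3, stage4, stage5, stage7.
Union: stage1, stage3, stage4, stage5, stage7.

stage1, stage3, stage4, stage5, stage7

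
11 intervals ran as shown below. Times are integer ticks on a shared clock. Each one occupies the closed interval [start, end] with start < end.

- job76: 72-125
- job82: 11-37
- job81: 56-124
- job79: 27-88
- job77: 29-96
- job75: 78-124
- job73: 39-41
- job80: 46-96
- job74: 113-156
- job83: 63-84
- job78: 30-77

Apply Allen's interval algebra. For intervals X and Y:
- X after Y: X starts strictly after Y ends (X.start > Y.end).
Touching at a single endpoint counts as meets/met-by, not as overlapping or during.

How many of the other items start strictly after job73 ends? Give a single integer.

6

Target job73 = [39, 41].
job74 [113, 156] → after → counts.
job75 [78, 124] → after → counts.
job76 [72, 125] → after → counts.
job77 [29, 96] → contains → no.
job78 [30, 77] → contains → no.
job79 [27, 88] → contains → no.
job80 [46, 96] → after → counts.
job81 [56, 124] → after → counts.
job82 [11, 37] → before → no.
job83 [63, 84] → after → counts.
Total: 6.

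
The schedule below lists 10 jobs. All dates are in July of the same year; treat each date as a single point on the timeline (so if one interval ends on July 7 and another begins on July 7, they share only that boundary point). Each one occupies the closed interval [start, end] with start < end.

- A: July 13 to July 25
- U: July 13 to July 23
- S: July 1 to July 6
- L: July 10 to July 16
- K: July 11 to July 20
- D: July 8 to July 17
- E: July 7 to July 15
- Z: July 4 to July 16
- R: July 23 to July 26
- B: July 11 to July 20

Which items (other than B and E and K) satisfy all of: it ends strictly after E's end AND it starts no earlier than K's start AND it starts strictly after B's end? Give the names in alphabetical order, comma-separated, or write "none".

R

Conditions: its end is strictly after E's end (X.end > July 15) AND its start is no earlier than K's start (X.start >= July 11) AND its start is strictly after B's end (X.start > July 20).
A: end July 25 > July 15? ✓; start July 13 >= July 11? ✓; start July 13 > July 20? ✗ → no.
D: end July 17 > July 15? ✓; start July 8 >= July 11? ✗; start July 8 > July 20? ✗ → no.
L: end July 16 > July 15? ✓; start July 10 >= July 11? ✗; start July 10 > July 20? ✗ → no.
R: end July 26 > July 15? ✓; start July 23 >= July 11? ✓; start July 23 > July 20? ✓ → yes.
S: end July 6 > July 15? ✗; start July 1 >= July 11? ✗; start July 1 > July 20? ✗ → no.
U: end July 23 > July 15? ✓; start July 13 >= July 11? ✓; start July 13 > July 20? ✗ → no.
Z: end July 16 > July 15? ✓; start July 4 >= July 11? ✗; start July 4 > July 20? ✗ → no.
Result: R.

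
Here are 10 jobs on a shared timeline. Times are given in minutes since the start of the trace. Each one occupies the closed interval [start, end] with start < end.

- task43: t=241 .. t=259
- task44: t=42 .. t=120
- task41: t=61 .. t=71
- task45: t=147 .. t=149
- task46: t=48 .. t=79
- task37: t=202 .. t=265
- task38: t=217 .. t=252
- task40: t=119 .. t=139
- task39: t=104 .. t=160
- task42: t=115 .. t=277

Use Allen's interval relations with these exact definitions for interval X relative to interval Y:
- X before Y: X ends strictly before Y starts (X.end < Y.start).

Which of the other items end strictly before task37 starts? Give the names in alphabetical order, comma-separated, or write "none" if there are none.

Target task37 = [t=202, t=265].
task38 [t=217, t=252] → during → no.
task39 [t=104, t=160] → before → yes.
task40 [t=119, t=139] → before → yes.
task41 [t=61, t=71] → before → yes.
task42 [t=115, t=277] → contains → no.
task43 [t=241, t=259] → during → no.
task44 [t=42, t=120] → before → yes.
task45 [t=147, t=149] → before → yes.
task46 [t=48, t=79] → before → yes.
Result: task39, task40, task41, task44, task45, task46.

task39, task40, task41, task44, task45, task46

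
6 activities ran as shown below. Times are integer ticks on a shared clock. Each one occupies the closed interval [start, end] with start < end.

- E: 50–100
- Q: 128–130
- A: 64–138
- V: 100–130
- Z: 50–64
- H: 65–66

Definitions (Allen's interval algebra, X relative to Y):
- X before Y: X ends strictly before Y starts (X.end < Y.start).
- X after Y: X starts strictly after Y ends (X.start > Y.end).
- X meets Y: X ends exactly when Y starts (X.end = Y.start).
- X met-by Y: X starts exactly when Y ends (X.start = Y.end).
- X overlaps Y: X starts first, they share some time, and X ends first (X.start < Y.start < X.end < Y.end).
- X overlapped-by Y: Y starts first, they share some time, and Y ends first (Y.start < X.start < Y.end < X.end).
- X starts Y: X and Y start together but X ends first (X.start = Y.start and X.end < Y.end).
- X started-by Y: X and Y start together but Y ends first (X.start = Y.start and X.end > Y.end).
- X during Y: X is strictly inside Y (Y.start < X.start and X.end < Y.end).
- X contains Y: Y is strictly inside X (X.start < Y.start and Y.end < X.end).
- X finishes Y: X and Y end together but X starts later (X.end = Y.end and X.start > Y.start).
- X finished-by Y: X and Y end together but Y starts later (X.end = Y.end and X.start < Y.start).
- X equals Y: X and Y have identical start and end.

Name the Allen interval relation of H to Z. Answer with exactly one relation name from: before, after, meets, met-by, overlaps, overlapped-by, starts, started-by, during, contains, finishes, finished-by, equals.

H = [65, 66]; Z = [50, 64].
Compare endpoints: H.start > Z.start, H.start > Z.end, H.end > Z.start, H.end > Z.end.
That pattern is 'after'.

after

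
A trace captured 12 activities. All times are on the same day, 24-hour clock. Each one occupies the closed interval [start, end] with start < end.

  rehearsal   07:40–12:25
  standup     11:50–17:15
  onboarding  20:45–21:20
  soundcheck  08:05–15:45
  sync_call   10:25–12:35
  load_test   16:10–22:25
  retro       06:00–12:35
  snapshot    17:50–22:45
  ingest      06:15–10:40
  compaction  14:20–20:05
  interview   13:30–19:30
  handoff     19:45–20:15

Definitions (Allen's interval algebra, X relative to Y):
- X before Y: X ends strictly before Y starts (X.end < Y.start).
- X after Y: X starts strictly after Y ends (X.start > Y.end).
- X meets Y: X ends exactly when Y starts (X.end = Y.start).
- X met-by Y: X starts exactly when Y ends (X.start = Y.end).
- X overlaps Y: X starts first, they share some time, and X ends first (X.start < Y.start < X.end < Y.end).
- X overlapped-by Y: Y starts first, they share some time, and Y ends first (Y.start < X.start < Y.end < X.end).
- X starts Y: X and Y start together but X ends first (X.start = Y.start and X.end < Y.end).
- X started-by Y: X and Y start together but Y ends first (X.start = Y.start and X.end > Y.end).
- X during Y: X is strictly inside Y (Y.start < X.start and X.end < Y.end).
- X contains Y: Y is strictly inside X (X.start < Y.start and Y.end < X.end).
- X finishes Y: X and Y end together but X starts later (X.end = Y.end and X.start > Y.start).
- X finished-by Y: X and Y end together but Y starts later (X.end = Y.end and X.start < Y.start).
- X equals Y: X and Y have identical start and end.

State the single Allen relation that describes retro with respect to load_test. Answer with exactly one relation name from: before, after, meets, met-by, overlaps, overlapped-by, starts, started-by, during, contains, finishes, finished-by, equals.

before

retro = [06:00, 12:35]; load_test = [16:10, 22:25].
Compare endpoints: retro.start < load_test.start, retro.start < load_test.end, retro.end < load_test.start, retro.end < load_test.end.
That pattern is 'before'.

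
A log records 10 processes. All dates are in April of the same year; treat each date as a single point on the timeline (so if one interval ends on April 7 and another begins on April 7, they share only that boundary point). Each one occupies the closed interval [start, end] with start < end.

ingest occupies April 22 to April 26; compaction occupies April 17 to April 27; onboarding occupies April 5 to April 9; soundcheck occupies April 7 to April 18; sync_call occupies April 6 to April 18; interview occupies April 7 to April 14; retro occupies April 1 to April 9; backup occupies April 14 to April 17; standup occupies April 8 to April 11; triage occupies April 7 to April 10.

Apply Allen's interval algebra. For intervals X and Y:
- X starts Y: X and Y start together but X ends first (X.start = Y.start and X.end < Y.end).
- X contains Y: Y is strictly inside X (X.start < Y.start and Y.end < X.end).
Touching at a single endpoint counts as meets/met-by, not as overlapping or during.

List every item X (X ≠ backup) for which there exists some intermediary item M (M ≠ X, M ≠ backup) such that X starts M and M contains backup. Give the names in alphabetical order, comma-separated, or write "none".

Target backup = [April 14, April 17].
Intermediaries M with M contains backup: soundcheck, sync_call.
Via soundcheck — items with X starts soundcheck: interview, triage.
Via sync_call — items with X starts sync_call: none.
Union: interview, triage.

interview, triage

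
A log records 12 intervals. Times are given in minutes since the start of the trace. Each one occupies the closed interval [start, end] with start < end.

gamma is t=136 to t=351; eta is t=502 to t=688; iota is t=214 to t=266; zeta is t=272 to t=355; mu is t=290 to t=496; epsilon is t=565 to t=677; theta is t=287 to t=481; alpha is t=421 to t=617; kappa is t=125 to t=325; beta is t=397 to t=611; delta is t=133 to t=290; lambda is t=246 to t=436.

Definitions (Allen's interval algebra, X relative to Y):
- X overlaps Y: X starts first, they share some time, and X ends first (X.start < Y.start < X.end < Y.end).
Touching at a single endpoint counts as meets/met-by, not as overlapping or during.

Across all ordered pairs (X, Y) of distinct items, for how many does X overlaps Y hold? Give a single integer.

30

Checking all 132 ordered pairs for relation 'overlaps'; matching pairs in alphabetical order:
(alpha, epsilon): alpha overlaps epsilon ✓
(alpha, eta): alpha overlaps eta ✓
(beta, alpha): beta overlaps alpha ✓
(beta, epsilon): beta overlaps epsilon ✓
(beta, eta): beta overlaps eta ✓
(delta, gamma): delta overlaps gamma ✓
(delta, lambda): delta overlaps lambda ✓
(delta, theta): delta overlaps theta ✓
(delta, zeta): delta overlaps zeta ✓
(gamma, lambda): gamma overlaps lambda ✓
(gamma, mu): gamma overlaps mu ✓
(gamma, theta): gamma overlaps theta ✓
(gamma, zeta): gamma overlaps zeta ✓
(iota, lambda): iota overlaps lambda ✓
(kappa, gamma): kappa overlaps gamma ✓
(kappa, lambda): kappa overlaps lambda ✓
(kappa, mu): kappa overlaps mu ✓
(kappa, theta): kappa overlaps theta ✓
(kappa, zeta): kappa overlaps zeta ✓
(lambda, alpha): lambda overlaps alpha ✓
(lambda, beta): lambda overlaps beta ✓
(lambda, mu): lambda overlaps mu ✓
(lambda, theta): lambda overlaps theta ✓
(mu, alpha): mu overlaps alpha ✓
... plus 6 further pairs not listed.
Count: 30.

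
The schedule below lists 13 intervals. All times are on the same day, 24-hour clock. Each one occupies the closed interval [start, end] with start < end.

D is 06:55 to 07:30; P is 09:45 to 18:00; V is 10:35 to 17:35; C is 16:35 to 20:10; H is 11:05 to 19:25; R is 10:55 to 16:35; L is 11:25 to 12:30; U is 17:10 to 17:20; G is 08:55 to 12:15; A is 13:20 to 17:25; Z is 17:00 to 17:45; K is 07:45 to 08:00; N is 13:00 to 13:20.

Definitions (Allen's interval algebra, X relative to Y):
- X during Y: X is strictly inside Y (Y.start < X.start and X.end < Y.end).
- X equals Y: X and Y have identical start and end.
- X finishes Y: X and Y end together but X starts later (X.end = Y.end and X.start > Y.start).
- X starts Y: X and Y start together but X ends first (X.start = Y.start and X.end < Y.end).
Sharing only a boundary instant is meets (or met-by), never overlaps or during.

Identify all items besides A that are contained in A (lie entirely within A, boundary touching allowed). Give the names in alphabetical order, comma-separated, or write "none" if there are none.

U

Target A = [13:20, 17:25].
C [16:35, 20:10] → overlapped-by → no.
D [06:55, 07:30] → before → no.
G [08:55, 12:15] → before → no.
H [11:05, 19:25] → contains → no.
K [07:45, 08:00] → before → no.
L [11:25, 12:30] → before → no.
N [13:00, 13:20] → meets → no.
P [09:45, 18:00] → contains → no.
R [10:55, 16:35] → overlaps → no.
U [17:10, 17:20] → during → yes.
V [10:35, 17:35] → contains → no.
Z [17:00, 17:45] → overlapped-by → no.
Result: U.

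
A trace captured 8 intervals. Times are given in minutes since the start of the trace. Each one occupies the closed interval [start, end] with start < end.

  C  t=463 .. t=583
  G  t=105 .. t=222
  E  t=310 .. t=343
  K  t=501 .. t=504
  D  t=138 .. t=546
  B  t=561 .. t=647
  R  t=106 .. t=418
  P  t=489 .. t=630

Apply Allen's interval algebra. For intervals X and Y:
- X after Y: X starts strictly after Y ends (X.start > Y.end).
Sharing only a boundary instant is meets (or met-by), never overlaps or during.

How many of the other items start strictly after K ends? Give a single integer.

Target K = [t=501, t=504].
B [t=561, t=647] → after → counts.
C [t=463, t=583] → contains → no.
D [t=138, t=546] → contains → no.
E [t=310, t=343] → before → no.
G [t=105, t=222] → before → no.
P [t=489, t=630] → contains → no.
R [t=106, t=418] → before → no.
Total: 1.

1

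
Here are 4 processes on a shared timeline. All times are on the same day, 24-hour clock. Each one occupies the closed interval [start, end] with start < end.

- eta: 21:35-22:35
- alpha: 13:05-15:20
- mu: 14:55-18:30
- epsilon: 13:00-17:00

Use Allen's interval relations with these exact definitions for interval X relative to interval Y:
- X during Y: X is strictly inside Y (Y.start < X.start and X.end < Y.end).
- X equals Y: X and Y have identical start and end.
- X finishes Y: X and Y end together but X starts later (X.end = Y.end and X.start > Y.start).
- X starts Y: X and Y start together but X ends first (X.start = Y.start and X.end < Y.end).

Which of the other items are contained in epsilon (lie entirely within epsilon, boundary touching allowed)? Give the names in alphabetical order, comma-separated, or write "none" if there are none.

alpha

Target epsilon = [13:00, 17:00].
alpha [13:05, 15:20] → during → yes.
eta [21:35, 22:35] → after → no.
mu [14:55, 18:30] → overlapped-by → no.
Result: alpha.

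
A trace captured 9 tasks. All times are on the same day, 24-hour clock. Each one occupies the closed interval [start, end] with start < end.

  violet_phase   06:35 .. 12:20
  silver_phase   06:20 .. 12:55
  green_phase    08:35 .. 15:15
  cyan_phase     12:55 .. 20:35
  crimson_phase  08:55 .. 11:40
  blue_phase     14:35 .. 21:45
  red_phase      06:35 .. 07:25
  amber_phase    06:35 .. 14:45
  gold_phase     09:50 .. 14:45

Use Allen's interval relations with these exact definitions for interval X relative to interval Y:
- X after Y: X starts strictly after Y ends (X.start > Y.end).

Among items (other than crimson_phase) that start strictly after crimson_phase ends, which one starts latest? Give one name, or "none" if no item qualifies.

blue_phase

Target crimson_phase = [08:55, 11:40].
amber_phase [06:35, 14:45] → contains → excluded.
blue_phase [14:35, 21:45] → after → candidate.
cyan_phase [12:55, 20:35] → after → candidate.
gold_phase [09:50, 14:45] → overlapped-by → excluded.
green_phase [08:35, 15:15] → contains → excluded.
red_phase [06:35, 07:25] → before → excluded.
silver_phase [06:20, 12:55] → contains → excluded.
violet_phase [06:35, 12:20] → contains → excluded.
Among candidates, latest start is 14:35 → blue_phase.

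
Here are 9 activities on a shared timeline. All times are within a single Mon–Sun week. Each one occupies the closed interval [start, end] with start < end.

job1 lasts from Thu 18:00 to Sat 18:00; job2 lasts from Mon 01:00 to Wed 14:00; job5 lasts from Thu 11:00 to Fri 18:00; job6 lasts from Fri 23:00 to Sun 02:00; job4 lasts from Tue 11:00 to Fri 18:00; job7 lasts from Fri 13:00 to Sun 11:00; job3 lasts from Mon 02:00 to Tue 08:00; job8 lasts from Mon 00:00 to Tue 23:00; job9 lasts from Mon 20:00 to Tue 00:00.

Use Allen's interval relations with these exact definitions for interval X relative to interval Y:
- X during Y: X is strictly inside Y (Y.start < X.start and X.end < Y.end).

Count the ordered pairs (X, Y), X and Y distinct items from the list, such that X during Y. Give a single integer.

6

Checking all 72 ordered pairs for relation 'during'; matching pairs in alphabetical order:
(job3, job2): job3 during job2 ✓
(job3, job8): job3 during job8 ✓
(job6, job7): job6 during job7 ✓
(job9, job2): job9 during job2 ✓
(job9, job3): job9 during job3 ✓
(job9, job8): job9 during job8 ✓
Count: 6.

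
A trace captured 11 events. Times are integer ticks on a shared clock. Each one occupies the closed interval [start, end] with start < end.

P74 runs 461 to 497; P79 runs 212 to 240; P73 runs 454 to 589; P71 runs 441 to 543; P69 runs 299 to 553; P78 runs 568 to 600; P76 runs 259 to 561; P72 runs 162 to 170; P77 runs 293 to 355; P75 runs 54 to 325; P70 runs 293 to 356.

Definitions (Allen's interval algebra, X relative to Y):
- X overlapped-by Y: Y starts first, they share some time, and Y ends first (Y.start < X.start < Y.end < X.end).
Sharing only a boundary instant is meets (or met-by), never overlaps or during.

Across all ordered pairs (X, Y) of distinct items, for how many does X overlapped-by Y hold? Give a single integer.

Checking all 110 ordered pairs for relation 'overlapped-by'; matching pairs in alphabetical order:
(P69, P70): P69 overlapped-by P70 ✓
(P69, P75): P69 overlapped-by P75 ✓
(P69, P77): P69 overlapped-by P77 ✓
(P70, P75): P70 overlapped-by P75 ✓
(P73, P69): P73 overlapped-by P69 ✓
(P73, P71): P73 overlapped-by P71 ✓
(P73, P76): P73 overlapped-by P76 ✓
(P76, P75): P76 overlapped-by P75 ✓
(P77, P75): P77 overlapped-by P75 ✓
(P78, P73): P78 overlapped-by P73 ✓
Count: 10.

10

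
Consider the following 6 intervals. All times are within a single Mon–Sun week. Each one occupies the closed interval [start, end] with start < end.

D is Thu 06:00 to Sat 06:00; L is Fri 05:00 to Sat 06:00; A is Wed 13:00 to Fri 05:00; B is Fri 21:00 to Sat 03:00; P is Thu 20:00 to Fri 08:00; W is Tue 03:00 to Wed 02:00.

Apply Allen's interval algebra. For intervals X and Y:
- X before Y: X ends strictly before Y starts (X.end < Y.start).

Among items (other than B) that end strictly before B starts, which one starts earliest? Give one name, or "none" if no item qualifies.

Target B = [Fri 21:00, Sat 03:00].
A [Wed 13:00, Fri 05:00] → before → candidate.
D [Thu 06:00, Sat 06:00] → contains → excluded.
L [Fri 05:00, Sat 06:00] → contains → excluded.
P [Thu 20:00, Fri 08:00] → before → candidate.
W [Tue 03:00, Wed 02:00] → before → candidate.
Among candidates, earliest start is Tue 03:00 → W.

W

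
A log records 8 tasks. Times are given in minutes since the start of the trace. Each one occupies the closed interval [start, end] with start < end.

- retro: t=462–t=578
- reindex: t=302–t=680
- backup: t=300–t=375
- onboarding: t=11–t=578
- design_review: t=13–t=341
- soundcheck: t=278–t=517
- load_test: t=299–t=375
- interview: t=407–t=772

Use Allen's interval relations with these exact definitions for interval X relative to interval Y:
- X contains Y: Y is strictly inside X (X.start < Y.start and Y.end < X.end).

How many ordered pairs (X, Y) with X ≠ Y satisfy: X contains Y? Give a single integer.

Checking all 56 ordered pairs for relation 'contains'; matching pairs in alphabetical order:
(interview, retro): interview contains retro ✓
(onboarding, backup): onboarding contains backup ✓
(onboarding, design_review): onboarding contains design_review ✓
(onboarding, load_test): onboarding contains load_test ✓
(onboarding, soundcheck): onboarding contains soundcheck ✓
(reindex, retro): reindex contains retro ✓
(soundcheck, backup): soundcheck contains backup ✓
(soundcheck, load_test): soundcheck contains load_test ✓
Count: 8.

8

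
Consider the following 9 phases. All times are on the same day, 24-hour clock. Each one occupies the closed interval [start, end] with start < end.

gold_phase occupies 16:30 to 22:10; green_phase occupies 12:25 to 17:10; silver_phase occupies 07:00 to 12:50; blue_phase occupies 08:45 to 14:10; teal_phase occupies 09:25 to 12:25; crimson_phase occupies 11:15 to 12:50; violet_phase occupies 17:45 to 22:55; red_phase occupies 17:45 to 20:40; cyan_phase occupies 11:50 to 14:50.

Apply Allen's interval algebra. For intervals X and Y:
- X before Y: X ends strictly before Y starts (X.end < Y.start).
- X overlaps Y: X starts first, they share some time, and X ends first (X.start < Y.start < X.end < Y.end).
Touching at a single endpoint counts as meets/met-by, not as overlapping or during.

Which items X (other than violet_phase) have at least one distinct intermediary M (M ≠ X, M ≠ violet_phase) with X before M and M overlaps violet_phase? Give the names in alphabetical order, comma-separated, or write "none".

Target violet_phase = [17:45, 22:55].
Intermediaries M with M overlaps violet_phase: gold_phase.
Via gold_phase — items with X before gold_phase: blue_phase, crimson_phase, cyan_phase, silver_phase, teal_phase.
Union: blue_phase, crimson_phase, cyan_phase, silver_phase, teal_phase.

blue_phase, crimson_phase, cyan_phase, silver_phase, teal_phase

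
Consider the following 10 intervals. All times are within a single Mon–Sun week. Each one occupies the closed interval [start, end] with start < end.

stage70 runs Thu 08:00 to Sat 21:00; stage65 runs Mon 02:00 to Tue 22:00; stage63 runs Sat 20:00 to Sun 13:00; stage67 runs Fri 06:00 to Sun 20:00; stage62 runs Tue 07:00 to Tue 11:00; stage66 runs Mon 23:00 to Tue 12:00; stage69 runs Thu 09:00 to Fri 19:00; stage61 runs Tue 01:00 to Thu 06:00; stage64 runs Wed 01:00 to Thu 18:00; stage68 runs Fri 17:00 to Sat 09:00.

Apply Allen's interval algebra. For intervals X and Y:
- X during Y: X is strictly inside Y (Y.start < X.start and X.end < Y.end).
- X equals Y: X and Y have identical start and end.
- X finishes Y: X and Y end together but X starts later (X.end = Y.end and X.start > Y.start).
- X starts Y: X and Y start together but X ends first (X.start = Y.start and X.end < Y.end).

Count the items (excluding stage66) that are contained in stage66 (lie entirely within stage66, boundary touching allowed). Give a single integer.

Target stage66 = [Mon 23:00, Tue 12:00].
stage61 [Tue 01:00, Thu 06:00] → overlapped-by → no.
stage62 [Tue 07:00, Tue 11:00] → during → counts.
stage63 [Sat 20:00, Sun 13:00] → after → no.
stage64 [Wed 01:00, Thu 18:00] → after → no.
stage65 [Mon 02:00, Tue 22:00] → contains → no.
stage67 [Fri 06:00, Sun 20:00] → after → no.
stage68 [Fri 17:00, Sat 09:00] → after → no.
stage69 [Thu 09:00, Fri 19:00] → after → no.
stage70 [Thu 08:00, Sat 21:00] → after → no.
Total: 1.

1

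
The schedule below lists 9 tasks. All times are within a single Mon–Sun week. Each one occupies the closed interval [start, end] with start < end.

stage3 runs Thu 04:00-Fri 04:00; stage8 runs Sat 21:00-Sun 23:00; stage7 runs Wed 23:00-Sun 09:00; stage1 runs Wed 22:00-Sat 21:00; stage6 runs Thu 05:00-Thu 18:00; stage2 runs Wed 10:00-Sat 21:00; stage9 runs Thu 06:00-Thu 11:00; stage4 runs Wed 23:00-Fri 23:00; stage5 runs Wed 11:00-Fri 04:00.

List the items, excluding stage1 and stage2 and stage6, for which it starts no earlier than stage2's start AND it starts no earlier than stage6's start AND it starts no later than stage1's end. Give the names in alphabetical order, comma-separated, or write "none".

Conditions: its start is no earlier than stage2's start (X.start >= Wed 10:00) AND its start is no earlier than stage6's start (X.start >= Thu 05:00) AND its start is no later than stage1's end (X.start <= Sat 21:00).
stage3: start Thu 04:00 >= Wed 10:00? ✓; start Thu 04:00 >= Thu 05:00? ✗; start Thu 04:00 <= Sat 21:00? ✓ → no.
stage4: start Wed 23:00 >= Wed 10:00? ✓; start Wed 23:00 >= Thu 05:00? ✗; start Wed 23:00 <= Sat 21:00? ✓ → no.
stage5: start Wed 11:00 >= Wed 10:00? ✓; start Wed 11:00 >= Thu 05:00? ✗; start Wed 11:00 <= Sat 21:00? ✓ → no.
stage7: start Wed 23:00 >= Wed 10:00? ✓; start Wed 23:00 >= Thu 05:00? ✗; start Wed 23:00 <= Sat 21:00? ✓ → no.
stage8: start Sat 21:00 >= Wed 10:00? ✓; start Sat 21:00 >= Thu 05:00? ✓; start Sat 21:00 <= Sat 21:00? ✓ → yes.
stage9: start Thu 06:00 >= Wed 10:00? ✓; start Thu 06:00 >= Thu 05:00? ✓; start Thu 06:00 <= Sat 21:00? ✓ → yes.
Result: stage8, stage9.

stage8, stage9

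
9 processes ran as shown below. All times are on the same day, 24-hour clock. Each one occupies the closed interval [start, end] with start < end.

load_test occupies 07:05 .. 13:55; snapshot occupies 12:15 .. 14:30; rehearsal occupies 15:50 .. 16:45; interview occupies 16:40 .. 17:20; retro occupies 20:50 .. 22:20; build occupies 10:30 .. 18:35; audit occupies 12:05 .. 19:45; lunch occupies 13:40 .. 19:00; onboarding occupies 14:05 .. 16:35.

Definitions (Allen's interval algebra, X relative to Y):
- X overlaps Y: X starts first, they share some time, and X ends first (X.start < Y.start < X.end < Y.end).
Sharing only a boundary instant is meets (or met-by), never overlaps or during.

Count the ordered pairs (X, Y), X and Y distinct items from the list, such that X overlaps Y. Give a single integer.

Checking all 72 ordered pairs for relation 'overlaps'; matching pairs in alphabetical order:
(build, audit): build overlaps audit ✓
(build, lunch): build overlaps lunch ✓
(load_test, audit): load_test overlaps audit ✓
(load_test, build): load_test overlaps build ✓
(load_test, lunch): load_test overlaps lunch ✓
(load_test, snapshot): load_test overlaps snapshot ✓
(onboarding, rehearsal): onboarding overlaps rehearsal ✓
(rehearsal, interview): rehearsal overlaps interview ✓
(snapshot, lunch): snapshot overlaps lunch ✓
(snapshot, onboarding): snapshot overlaps onboarding ✓
Count: 10.

10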